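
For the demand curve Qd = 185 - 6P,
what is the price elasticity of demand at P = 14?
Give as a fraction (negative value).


dQ/dP = -6
At P = 14: Q = 185 - 6*14 = 101
E = (dQ/dP)(P/Q) = (-6)(14/101) = -84/101

-84/101


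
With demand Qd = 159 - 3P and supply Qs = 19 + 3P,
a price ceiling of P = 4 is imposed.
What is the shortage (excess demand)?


At P = 4:
Qd = 159 - 3*4 = 147
Qs = 19 + 3*4 = 31
Shortage = Qd - Qs = 147 - 31 = 116

116


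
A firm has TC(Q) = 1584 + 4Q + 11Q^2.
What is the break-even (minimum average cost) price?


AC(Q) = 1584/Q + 4 + 11Q
To minimize: dAC/dQ = -1584/Q^2 + 11 = 0
Q^2 = 1584/11 = 144
Q* = 12
Min AC = 1584/12 + 4 + 11*12
Min AC = 132 + 4 + 132 = 268

268


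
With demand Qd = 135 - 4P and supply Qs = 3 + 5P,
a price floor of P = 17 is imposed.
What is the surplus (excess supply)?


At P = 17:
Qd = 135 - 4*17 = 67
Qs = 3 + 5*17 = 88
Surplus = Qs - Qd = 88 - 67 = 21

21


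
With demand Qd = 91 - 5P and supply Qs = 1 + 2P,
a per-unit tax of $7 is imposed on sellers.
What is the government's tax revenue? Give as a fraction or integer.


With tax on sellers, new supply: Qs' = 1 + 2(P - 7)
= 2P - 13
New equilibrium quantity:
Q_new = 117/7
Tax revenue = tax * Q_new = 7 * 117/7 = 117

117


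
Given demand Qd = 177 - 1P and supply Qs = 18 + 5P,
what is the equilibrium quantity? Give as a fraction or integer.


First find equilibrium price:
177 - 1P = 18 + 5P
P* = 159/6 = 53/2
Then substitute into demand:
Q* = 177 - 1 * 53/2 = 301/2

301/2


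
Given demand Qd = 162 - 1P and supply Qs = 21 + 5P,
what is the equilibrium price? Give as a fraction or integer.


At equilibrium, Qd = Qs.
162 - 1P = 21 + 5P
162 - 21 = 1P + 5P
141 = 6P
P* = 141/6 = 47/2

47/2


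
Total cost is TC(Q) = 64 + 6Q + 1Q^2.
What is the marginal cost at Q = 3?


MC = dTC/dQ = 6 + 2*1*Q
At Q = 3:
MC = 6 + 2*3
MC = 6 + 6 = 12

12


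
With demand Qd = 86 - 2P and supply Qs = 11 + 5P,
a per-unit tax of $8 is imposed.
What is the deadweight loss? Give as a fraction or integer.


Pre-tax equilibrium quantity: Q* = 452/7
Post-tax equilibrium quantity: Q_tax = 372/7
Reduction in quantity: Q* - Q_tax = 80/7
DWL = (1/2) * tax * (Q* - Q_tax)
DWL = (1/2) * 8 * 80/7 = 320/7

320/7


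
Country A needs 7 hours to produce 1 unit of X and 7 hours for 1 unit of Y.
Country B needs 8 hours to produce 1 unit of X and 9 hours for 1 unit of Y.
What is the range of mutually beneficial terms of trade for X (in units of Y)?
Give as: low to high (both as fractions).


Opportunity cost of X for Country A = hours_X / hours_Y = 7/7 = 1 units of Y
Opportunity cost of X for Country B = hours_X / hours_Y = 8/9 = 8/9 units of Y
Terms of trade must be between the two opportunity costs.
Range: 8/9 to 1

8/9 to 1


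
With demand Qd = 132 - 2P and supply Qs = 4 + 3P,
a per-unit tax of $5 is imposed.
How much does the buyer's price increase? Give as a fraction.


With a per-unit tax, the buyer's price increase depends on relative slopes.
Supply slope: d = 3, Demand slope: b = 2
Buyer's price increase = d * tax / (b + d)
= 3 * 5 / (2 + 3)
= 15 / 5 = 3

3


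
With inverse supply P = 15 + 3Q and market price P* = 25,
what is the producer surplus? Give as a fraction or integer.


Minimum supply price (at Q=0): P_min = 15
Quantity supplied at P* = 25:
Q* = (25 - 15)/3 = 10/3
PS = (1/2) * Q* * (P* - P_min)
PS = (1/2) * 10/3 * (25 - 15)
PS = (1/2) * 10/3 * 10 = 50/3

50/3


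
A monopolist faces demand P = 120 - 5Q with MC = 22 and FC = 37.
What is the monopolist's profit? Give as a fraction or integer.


MR = MC: 120 - 10Q = 22
Q* = 49/5
P* = 120 - 5*49/5 = 71
Profit = (P* - MC)*Q* - FC
= (71 - 22)*49/5 - 37
= 49*49/5 - 37
= 2401/5 - 37 = 2216/5

2216/5


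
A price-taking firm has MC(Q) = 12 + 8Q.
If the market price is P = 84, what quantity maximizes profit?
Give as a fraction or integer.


In perfect competition, profit is maximized where P = MC.
84 = 12 + 8Q
72 = 8Q
Q* = 72/8 = 9

9


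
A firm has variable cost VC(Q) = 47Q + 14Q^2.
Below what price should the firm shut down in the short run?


AVC(Q) = VC(Q)/Q = 47 + 14Q
AVC is increasing in Q, so minimum AVC is at Q -> 0+.
Min AVC = 47
The firm should shut down if P < 47.

47


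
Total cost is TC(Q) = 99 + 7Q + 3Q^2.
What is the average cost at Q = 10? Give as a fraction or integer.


TC(10) = 99 + 7*10 + 3*10^2
TC(10) = 99 + 70 + 300 = 469
AC = TC/Q = 469/10 = 469/10

469/10


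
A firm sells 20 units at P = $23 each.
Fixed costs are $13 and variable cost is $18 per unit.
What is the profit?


Total Revenue = P * Q = 23 * 20 = $460
Total Cost = FC + VC*Q = 13 + 18*20 = $373
Profit = TR - TC = 460 - 373 = $87

$87


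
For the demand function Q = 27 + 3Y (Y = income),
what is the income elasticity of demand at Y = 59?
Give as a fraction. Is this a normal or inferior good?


dQ/dY = 3
At Y = 59: Q = 27 + 3*59 = 204
Ey = (dQ/dY)(Y/Q) = 3 * 59 / 204 = 59/68
Since Ey > 0, this is a normal good.

59/68 (normal good)


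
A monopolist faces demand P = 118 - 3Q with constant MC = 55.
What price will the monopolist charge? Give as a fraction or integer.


MR = 118 - 6Q
Set MR = MC: 118 - 6Q = 55
Q* = 21/2
Substitute into demand:
P* = 118 - 3*21/2 = 173/2

173/2


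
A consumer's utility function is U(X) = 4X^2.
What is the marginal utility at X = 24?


MU = dU/dX = 4*2*X^(2-1)
MU = 8*X^1
At X = 24:
MU = 8 * 24^1
MU = 8 * 24 = 192

192


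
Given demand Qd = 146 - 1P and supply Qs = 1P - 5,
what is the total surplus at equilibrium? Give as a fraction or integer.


Find equilibrium: 146 - 1P = 1P - 5
146 + 5 = 2P
P* = 151/2 = 151/2
Q* = 1*151/2 - 5 = 141/2
Inverse demand: P = 146 - Q/1, so P_max = 146
Inverse supply: P = 5 + Q/1, so P_min = 5
CS = (1/2) * 141/2 * (146 - 151/2) = 19881/8
PS = (1/2) * 141/2 * (151/2 - 5) = 19881/8
TS = CS + PS = 19881/8 + 19881/8 = 19881/4

19881/4


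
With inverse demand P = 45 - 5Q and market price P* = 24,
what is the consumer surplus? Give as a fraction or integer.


Maximum willingness to pay (at Q=0): P_max = 45
Quantity demanded at P* = 24:
Q* = (45 - 24)/5 = 21/5
CS = (1/2) * Q* * (P_max - P*)
CS = (1/2) * 21/5 * (45 - 24)
CS = (1/2) * 21/5 * 21 = 441/10

441/10


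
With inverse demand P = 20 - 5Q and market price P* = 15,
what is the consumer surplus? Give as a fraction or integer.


Maximum willingness to pay (at Q=0): P_max = 20
Quantity demanded at P* = 15:
Q* = (20 - 15)/5 = 1
CS = (1/2) * Q* * (P_max - P*)
CS = (1/2) * 1 * (20 - 15)
CS = (1/2) * 1 * 5 = 5/2

5/2


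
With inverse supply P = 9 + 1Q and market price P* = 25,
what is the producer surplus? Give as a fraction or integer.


Minimum supply price (at Q=0): P_min = 9
Quantity supplied at P* = 25:
Q* = (25 - 9)/1 = 16
PS = (1/2) * Q* * (P* - P_min)
PS = (1/2) * 16 * (25 - 9)
PS = (1/2) * 16 * 16 = 128

128


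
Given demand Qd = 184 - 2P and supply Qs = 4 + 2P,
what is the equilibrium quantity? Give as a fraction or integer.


First find equilibrium price:
184 - 2P = 4 + 2P
P* = 180/4 = 45
Then substitute into demand:
Q* = 184 - 2 * 45 = 94

94


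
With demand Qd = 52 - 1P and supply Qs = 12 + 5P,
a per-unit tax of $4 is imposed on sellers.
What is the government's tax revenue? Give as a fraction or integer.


With tax on sellers, new supply: Qs' = 12 + 5(P - 4)
= 5P - 8
New equilibrium quantity:
Q_new = 42
Tax revenue = tax * Q_new = 4 * 42 = 168

168


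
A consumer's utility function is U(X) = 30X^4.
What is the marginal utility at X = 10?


MU = dU/dX = 30*4*X^(4-1)
MU = 120*X^3
At X = 10:
MU = 120 * 10^3
MU = 120 * 1000 = 120000

120000


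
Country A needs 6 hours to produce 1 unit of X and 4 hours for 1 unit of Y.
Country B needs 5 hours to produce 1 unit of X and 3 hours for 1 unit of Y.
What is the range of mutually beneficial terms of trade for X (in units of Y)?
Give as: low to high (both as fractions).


Opportunity cost of X for Country A = hours_X / hours_Y = 6/4 = 3/2 units of Y
Opportunity cost of X for Country B = hours_X / hours_Y = 5/3 = 5/3 units of Y
Terms of trade must be between the two opportunity costs.
Range: 3/2 to 5/3

3/2 to 5/3


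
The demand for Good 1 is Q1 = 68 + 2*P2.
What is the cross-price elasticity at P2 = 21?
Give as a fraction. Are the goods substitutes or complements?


dQ1/dP2 = 2
At P2 = 21: Q1 = 68 + 2*21 = 110
Exy = (dQ1/dP2)(P2/Q1) = 2 * 21 / 110 = 21/55
Since Exy > 0, the goods are substitutes.

21/55 (substitutes)


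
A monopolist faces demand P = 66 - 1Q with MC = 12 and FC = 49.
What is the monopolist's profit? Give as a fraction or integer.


MR = MC: 66 - 2Q = 12
Q* = 27
P* = 66 - 1*27 = 39
Profit = (P* - MC)*Q* - FC
= (39 - 12)*27 - 49
= 27*27 - 49
= 729 - 49 = 680

680


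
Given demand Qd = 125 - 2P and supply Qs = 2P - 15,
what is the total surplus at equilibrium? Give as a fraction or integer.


Find equilibrium: 125 - 2P = 2P - 15
125 + 15 = 4P
P* = 140/4 = 35
Q* = 2*35 - 15 = 55
Inverse demand: P = 125/2 - Q/2, so P_max = 125/2
Inverse supply: P = 15/2 + Q/2, so P_min = 15/2
CS = (1/2) * 55 * (125/2 - 35) = 3025/4
PS = (1/2) * 55 * (35 - 15/2) = 3025/4
TS = CS + PS = 3025/4 + 3025/4 = 3025/2

3025/2


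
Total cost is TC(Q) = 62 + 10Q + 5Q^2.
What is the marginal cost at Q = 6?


MC = dTC/dQ = 10 + 2*5*Q
At Q = 6:
MC = 10 + 10*6
MC = 10 + 60 = 70

70


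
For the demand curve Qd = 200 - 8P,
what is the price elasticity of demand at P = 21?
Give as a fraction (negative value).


dQ/dP = -8
At P = 21: Q = 200 - 8*21 = 32
E = (dQ/dP)(P/Q) = (-8)(21/32) = -21/4

-21/4


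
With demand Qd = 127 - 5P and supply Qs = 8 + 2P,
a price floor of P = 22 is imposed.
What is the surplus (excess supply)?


At P = 22:
Qd = 127 - 5*22 = 17
Qs = 8 + 2*22 = 52
Surplus = Qs - Qd = 52 - 17 = 35

35


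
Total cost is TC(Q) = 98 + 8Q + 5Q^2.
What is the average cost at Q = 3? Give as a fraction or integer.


TC(3) = 98 + 8*3 + 5*3^2
TC(3) = 98 + 24 + 45 = 167
AC = TC/Q = 167/3 = 167/3

167/3


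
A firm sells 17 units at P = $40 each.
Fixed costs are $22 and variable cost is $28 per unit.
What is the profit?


Total Revenue = P * Q = 40 * 17 = $680
Total Cost = FC + VC*Q = 22 + 28*17 = $498
Profit = TR - TC = 680 - 498 = $182

$182


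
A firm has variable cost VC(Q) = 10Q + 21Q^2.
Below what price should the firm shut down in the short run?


AVC(Q) = VC(Q)/Q = 10 + 21Q
AVC is increasing in Q, so minimum AVC is at Q -> 0+.
Min AVC = 10
The firm should shut down if P < 10.

10


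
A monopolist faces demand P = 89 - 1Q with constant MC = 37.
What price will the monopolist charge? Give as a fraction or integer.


MR = 89 - 2Q
Set MR = MC: 89 - 2Q = 37
Q* = 26
Substitute into demand:
P* = 89 - 1*26 = 63

63


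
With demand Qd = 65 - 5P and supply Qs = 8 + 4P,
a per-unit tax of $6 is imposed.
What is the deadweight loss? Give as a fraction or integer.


Pre-tax equilibrium quantity: Q* = 100/3
Post-tax equilibrium quantity: Q_tax = 20
Reduction in quantity: Q* - Q_tax = 40/3
DWL = (1/2) * tax * (Q* - Q_tax)
DWL = (1/2) * 6 * 40/3 = 40

40


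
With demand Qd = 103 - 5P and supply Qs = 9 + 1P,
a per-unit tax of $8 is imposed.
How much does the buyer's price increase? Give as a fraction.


With a per-unit tax, the buyer's price increase depends on relative slopes.
Supply slope: d = 1, Demand slope: b = 5
Buyer's price increase = d * tax / (b + d)
= 1 * 8 / (5 + 1)
= 8 / 6 = 4/3

4/3


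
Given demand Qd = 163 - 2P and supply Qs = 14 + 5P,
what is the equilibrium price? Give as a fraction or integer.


At equilibrium, Qd = Qs.
163 - 2P = 14 + 5P
163 - 14 = 2P + 5P
149 = 7P
P* = 149/7 = 149/7

149/7


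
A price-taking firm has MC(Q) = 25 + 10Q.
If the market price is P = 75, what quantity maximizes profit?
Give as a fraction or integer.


In perfect competition, profit is maximized where P = MC.
75 = 25 + 10Q
50 = 10Q
Q* = 50/10 = 5

5


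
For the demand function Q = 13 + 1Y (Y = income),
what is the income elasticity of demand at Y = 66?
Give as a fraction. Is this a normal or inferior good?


dQ/dY = 1
At Y = 66: Q = 13 + 1*66 = 79
Ey = (dQ/dY)(Y/Q) = 1 * 66 / 79 = 66/79
Since Ey > 0, this is a normal good.

66/79 (normal good)


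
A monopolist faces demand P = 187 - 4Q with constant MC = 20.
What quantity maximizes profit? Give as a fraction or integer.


TR = P*Q = (187 - 4Q)Q = 187Q - 4Q^2
MR = dTR/dQ = 187 - 8Q
Set MR = MC:
187 - 8Q = 20
167 = 8Q
Q* = 167/8 = 167/8

167/8


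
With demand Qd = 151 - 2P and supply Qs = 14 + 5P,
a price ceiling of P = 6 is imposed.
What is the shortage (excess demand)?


At P = 6:
Qd = 151 - 2*6 = 139
Qs = 14 + 5*6 = 44
Shortage = Qd - Qs = 139 - 44 = 95

95


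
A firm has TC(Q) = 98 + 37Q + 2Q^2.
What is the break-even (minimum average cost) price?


AC(Q) = 98/Q + 37 + 2Q
To minimize: dAC/dQ = -98/Q^2 + 2 = 0
Q^2 = 98/2 = 49
Q* = 7
Min AC = 98/7 + 37 + 2*7
Min AC = 14 + 37 + 14 = 65

65


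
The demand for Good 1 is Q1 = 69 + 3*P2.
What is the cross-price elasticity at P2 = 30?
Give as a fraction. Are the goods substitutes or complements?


dQ1/dP2 = 3
At P2 = 30: Q1 = 69 + 3*30 = 159
Exy = (dQ1/dP2)(P2/Q1) = 3 * 30 / 159 = 30/53
Since Exy > 0, the goods are substitutes.

30/53 (substitutes)


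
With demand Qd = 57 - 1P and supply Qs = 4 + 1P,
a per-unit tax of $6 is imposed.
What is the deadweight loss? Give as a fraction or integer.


Pre-tax equilibrium quantity: Q* = 61/2
Post-tax equilibrium quantity: Q_tax = 55/2
Reduction in quantity: Q* - Q_tax = 3
DWL = (1/2) * tax * (Q* - Q_tax)
DWL = (1/2) * 6 * 3 = 9

9


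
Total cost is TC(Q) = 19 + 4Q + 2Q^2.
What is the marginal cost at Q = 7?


MC = dTC/dQ = 4 + 2*2*Q
At Q = 7:
MC = 4 + 4*7
MC = 4 + 28 = 32

32


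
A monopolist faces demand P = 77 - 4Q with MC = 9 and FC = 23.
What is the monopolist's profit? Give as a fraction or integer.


MR = MC: 77 - 8Q = 9
Q* = 17/2
P* = 77 - 4*17/2 = 43
Profit = (P* - MC)*Q* - FC
= (43 - 9)*17/2 - 23
= 34*17/2 - 23
= 289 - 23 = 266

266


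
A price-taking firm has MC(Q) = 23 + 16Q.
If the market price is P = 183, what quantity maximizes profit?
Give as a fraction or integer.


In perfect competition, profit is maximized where P = MC.
183 = 23 + 16Q
160 = 16Q
Q* = 160/16 = 10

10


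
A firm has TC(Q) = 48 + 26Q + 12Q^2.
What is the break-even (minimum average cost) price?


AC(Q) = 48/Q + 26 + 12Q
To minimize: dAC/dQ = -48/Q^2 + 12 = 0
Q^2 = 48/12 = 4
Q* = 2
Min AC = 48/2 + 26 + 12*2
Min AC = 24 + 26 + 24 = 74

74


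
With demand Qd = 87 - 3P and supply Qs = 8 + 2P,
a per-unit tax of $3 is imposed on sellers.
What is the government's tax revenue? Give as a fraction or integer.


With tax on sellers, new supply: Qs' = 8 + 2(P - 3)
= 2 + 2P
New equilibrium quantity:
Q_new = 36
Tax revenue = tax * Q_new = 3 * 36 = 108

108


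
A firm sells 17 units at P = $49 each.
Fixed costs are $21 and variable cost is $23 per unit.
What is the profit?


Total Revenue = P * Q = 49 * 17 = $833
Total Cost = FC + VC*Q = 21 + 23*17 = $412
Profit = TR - TC = 833 - 412 = $421

$421


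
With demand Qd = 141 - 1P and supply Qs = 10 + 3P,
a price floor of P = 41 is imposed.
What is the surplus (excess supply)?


At P = 41:
Qd = 141 - 1*41 = 100
Qs = 10 + 3*41 = 133
Surplus = Qs - Qd = 133 - 100 = 33

33


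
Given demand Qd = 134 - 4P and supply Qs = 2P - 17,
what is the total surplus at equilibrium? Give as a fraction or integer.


Find equilibrium: 134 - 4P = 2P - 17
134 + 17 = 6P
P* = 151/6 = 151/6
Q* = 2*151/6 - 17 = 100/3
Inverse demand: P = 67/2 - Q/4, so P_max = 67/2
Inverse supply: P = 17/2 + Q/2, so P_min = 17/2
CS = (1/2) * 100/3 * (67/2 - 151/6) = 1250/9
PS = (1/2) * 100/3 * (151/6 - 17/2) = 2500/9
TS = CS + PS = 1250/9 + 2500/9 = 1250/3

1250/3


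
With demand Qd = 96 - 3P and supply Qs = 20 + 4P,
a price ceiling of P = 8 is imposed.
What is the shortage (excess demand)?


At P = 8:
Qd = 96 - 3*8 = 72
Qs = 20 + 4*8 = 52
Shortage = Qd - Qs = 72 - 52 = 20

20


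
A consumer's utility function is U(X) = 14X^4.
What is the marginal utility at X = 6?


MU = dU/dX = 14*4*X^(4-1)
MU = 56*X^3
At X = 6:
MU = 56 * 6^3
MU = 56 * 216 = 12096

12096


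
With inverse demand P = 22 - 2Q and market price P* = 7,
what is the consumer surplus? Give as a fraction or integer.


Maximum willingness to pay (at Q=0): P_max = 22
Quantity demanded at P* = 7:
Q* = (22 - 7)/2 = 15/2
CS = (1/2) * Q* * (P_max - P*)
CS = (1/2) * 15/2 * (22 - 7)
CS = (1/2) * 15/2 * 15 = 225/4

225/4


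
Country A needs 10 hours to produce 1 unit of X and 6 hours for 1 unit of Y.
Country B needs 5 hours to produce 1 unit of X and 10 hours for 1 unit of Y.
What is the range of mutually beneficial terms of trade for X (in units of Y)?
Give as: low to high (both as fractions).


Opportunity cost of X for Country A = hours_X / hours_Y = 10/6 = 5/3 units of Y
Opportunity cost of X for Country B = hours_X / hours_Y = 5/10 = 1/2 units of Y
Terms of trade must be between the two opportunity costs.
Range: 1/2 to 5/3

1/2 to 5/3


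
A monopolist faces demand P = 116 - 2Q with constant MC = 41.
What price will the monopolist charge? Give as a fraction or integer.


MR = 116 - 4Q
Set MR = MC: 116 - 4Q = 41
Q* = 75/4
Substitute into demand:
P* = 116 - 2*75/4 = 157/2

157/2


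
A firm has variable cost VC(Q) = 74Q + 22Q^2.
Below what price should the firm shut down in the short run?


AVC(Q) = VC(Q)/Q = 74 + 22Q
AVC is increasing in Q, so minimum AVC is at Q -> 0+.
Min AVC = 74
The firm should shut down if P < 74.

74


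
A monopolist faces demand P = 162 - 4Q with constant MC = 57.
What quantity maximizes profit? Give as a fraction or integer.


TR = P*Q = (162 - 4Q)Q = 162Q - 4Q^2
MR = dTR/dQ = 162 - 8Q
Set MR = MC:
162 - 8Q = 57
105 = 8Q
Q* = 105/8 = 105/8

105/8


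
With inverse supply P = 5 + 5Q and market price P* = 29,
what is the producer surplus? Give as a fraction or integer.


Minimum supply price (at Q=0): P_min = 5
Quantity supplied at P* = 29:
Q* = (29 - 5)/5 = 24/5
PS = (1/2) * Q* * (P* - P_min)
PS = (1/2) * 24/5 * (29 - 5)
PS = (1/2) * 24/5 * 24 = 288/5

288/5


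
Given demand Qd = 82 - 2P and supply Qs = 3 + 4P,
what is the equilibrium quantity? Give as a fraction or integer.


First find equilibrium price:
82 - 2P = 3 + 4P
P* = 79/6 = 79/6
Then substitute into demand:
Q* = 82 - 2 * 79/6 = 167/3

167/3


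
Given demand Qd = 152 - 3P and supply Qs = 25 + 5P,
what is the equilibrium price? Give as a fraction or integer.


At equilibrium, Qd = Qs.
152 - 3P = 25 + 5P
152 - 25 = 3P + 5P
127 = 8P
P* = 127/8 = 127/8

127/8


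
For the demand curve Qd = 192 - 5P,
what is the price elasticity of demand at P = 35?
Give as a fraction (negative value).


dQ/dP = -5
At P = 35: Q = 192 - 5*35 = 17
E = (dQ/dP)(P/Q) = (-5)(35/17) = -175/17

-175/17


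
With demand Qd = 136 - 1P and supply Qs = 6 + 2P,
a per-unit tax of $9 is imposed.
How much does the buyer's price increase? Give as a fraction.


With a per-unit tax, the buyer's price increase depends on relative slopes.
Supply slope: d = 2, Demand slope: b = 1
Buyer's price increase = d * tax / (b + d)
= 2 * 9 / (1 + 2)
= 18 / 3 = 6

6


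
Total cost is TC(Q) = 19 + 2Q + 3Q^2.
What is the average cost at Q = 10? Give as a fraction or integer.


TC(10) = 19 + 2*10 + 3*10^2
TC(10) = 19 + 20 + 300 = 339
AC = TC/Q = 339/10 = 339/10

339/10


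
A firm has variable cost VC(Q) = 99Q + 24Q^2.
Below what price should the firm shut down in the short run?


AVC(Q) = VC(Q)/Q = 99 + 24Q
AVC is increasing in Q, so minimum AVC is at Q -> 0+.
Min AVC = 99
The firm should shut down if P < 99.

99


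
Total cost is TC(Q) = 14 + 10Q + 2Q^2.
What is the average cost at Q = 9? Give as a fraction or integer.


TC(9) = 14 + 10*9 + 2*9^2
TC(9) = 14 + 90 + 162 = 266
AC = TC/Q = 266/9 = 266/9

266/9


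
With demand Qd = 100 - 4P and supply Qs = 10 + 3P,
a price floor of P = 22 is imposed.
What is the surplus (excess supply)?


At P = 22:
Qd = 100 - 4*22 = 12
Qs = 10 + 3*22 = 76
Surplus = Qs - Qd = 76 - 12 = 64

64


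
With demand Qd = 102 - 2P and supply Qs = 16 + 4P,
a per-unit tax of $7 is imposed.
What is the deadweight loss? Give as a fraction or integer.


Pre-tax equilibrium quantity: Q* = 220/3
Post-tax equilibrium quantity: Q_tax = 64
Reduction in quantity: Q* - Q_tax = 28/3
DWL = (1/2) * tax * (Q* - Q_tax)
DWL = (1/2) * 7 * 28/3 = 98/3

98/3


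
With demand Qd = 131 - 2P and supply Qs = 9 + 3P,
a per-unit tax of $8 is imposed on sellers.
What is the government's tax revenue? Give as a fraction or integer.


With tax on sellers, new supply: Qs' = 9 + 3(P - 8)
= 3P - 15
New equilibrium quantity:
Q_new = 363/5
Tax revenue = tax * Q_new = 8 * 363/5 = 2904/5

2904/5


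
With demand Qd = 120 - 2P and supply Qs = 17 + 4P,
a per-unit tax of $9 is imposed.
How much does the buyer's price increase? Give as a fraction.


With a per-unit tax, the buyer's price increase depends on relative slopes.
Supply slope: d = 4, Demand slope: b = 2
Buyer's price increase = d * tax / (b + d)
= 4 * 9 / (2 + 4)
= 36 / 6 = 6

6


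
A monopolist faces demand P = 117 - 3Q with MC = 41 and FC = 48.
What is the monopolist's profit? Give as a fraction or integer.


MR = MC: 117 - 6Q = 41
Q* = 38/3
P* = 117 - 3*38/3 = 79
Profit = (P* - MC)*Q* - FC
= (79 - 41)*38/3 - 48
= 38*38/3 - 48
= 1444/3 - 48 = 1300/3

1300/3


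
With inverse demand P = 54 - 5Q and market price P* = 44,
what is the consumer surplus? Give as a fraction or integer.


Maximum willingness to pay (at Q=0): P_max = 54
Quantity demanded at P* = 44:
Q* = (54 - 44)/5 = 2
CS = (1/2) * Q* * (P_max - P*)
CS = (1/2) * 2 * (54 - 44)
CS = (1/2) * 2 * 10 = 10

10


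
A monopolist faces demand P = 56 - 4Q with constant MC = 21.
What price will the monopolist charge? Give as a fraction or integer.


MR = 56 - 8Q
Set MR = MC: 56 - 8Q = 21
Q* = 35/8
Substitute into demand:
P* = 56 - 4*35/8 = 77/2

77/2


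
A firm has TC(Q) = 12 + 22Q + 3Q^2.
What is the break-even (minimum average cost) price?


AC(Q) = 12/Q + 22 + 3Q
To minimize: dAC/dQ = -12/Q^2 + 3 = 0
Q^2 = 12/3 = 4
Q* = 2
Min AC = 12/2 + 22 + 3*2
Min AC = 6 + 22 + 6 = 34

34


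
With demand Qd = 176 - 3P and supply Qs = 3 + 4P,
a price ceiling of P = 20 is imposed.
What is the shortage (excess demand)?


At P = 20:
Qd = 176 - 3*20 = 116
Qs = 3 + 4*20 = 83
Shortage = Qd - Qs = 116 - 83 = 33

33


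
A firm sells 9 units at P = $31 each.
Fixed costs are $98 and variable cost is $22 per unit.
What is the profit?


Total Revenue = P * Q = 31 * 9 = $279
Total Cost = FC + VC*Q = 98 + 22*9 = $296
Profit = TR - TC = 279 - 296 = $-17

$-17


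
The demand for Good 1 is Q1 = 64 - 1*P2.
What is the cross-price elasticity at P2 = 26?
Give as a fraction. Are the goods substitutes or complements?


dQ1/dP2 = -1
At P2 = 26: Q1 = 64 - 1*26 = 38
Exy = (dQ1/dP2)(P2/Q1) = -1 * 26 / 38 = -13/19
Since Exy < 0, the goods are complements.

-13/19 (complements)


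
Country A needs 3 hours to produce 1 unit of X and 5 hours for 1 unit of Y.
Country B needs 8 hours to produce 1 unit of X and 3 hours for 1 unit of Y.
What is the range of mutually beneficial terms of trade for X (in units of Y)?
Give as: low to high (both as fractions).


Opportunity cost of X for Country A = hours_X / hours_Y = 3/5 = 3/5 units of Y
Opportunity cost of X for Country B = hours_X / hours_Y = 8/3 = 8/3 units of Y
Terms of trade must be between the two opportunity costs.
Range: 3/5 to 8/3

3/5 to 8/3


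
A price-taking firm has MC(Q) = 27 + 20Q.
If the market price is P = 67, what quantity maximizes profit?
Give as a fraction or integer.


In perfect competition, profit is maximized where P = MC.
67 = 27 + 20Q
40 = 20Q
Q* = 40/20 = 2

2


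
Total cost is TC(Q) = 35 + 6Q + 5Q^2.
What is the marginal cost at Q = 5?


MC = dTC/dQ = 6 + 2*5*Q
At Q = 5:
MC = 6 + 10*5
MC = 6 + 50 = 56

56


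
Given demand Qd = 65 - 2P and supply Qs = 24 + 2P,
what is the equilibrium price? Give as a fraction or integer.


At equilibrium, Qd = Qs.
65 - 2P = 24 + 2P
65 - 24 = 2P + 2P
41 = 4P
P* = 41/4 = 41/4

41/4


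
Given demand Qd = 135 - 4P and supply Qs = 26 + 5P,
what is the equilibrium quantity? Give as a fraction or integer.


First find equilibrium price:
135 - 4P = 26 + 5P
P* = 109/9 = 109/9
Then substitute into demand:
Q* = 135 - 4 * 109/9 = 779/9

779/9


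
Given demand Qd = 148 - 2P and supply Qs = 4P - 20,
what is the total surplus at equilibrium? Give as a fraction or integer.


Find equilibrium: 148 - 2P = 4P - 20
148 + 20 = 6P
P* = 168/6 = 28
Q* = 4*28 - 20 = 92
Inverse demand: P = 74 - Q/2, so P_max = 74
Inverse supply: P = 5 + Q/4, so P_min = 5
CS = (1/2) * 92 * (74 - 28) = 2116
PS = (1/2) * 92 * (28 - 5) = 1058
TS = CS + PS = 2116 + 1058 = 3174

3174


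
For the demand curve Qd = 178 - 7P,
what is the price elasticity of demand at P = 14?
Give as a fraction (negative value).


dQ/dP = -7
At P = 14: Q = 178 - 7*14 = 80
E = (dQ/dP)(P/Q) = (-7)(14/80) = -49/40

-49/40


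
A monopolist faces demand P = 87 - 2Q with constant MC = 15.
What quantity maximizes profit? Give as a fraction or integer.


TR = P*Q = (87 - 2Q)Q = 87Q - 2Q^2
MR = dTR/dQ = 87 - 4Q
Set MR = MC:
87 - 4Q = 15
72 = 4Q
Q* = 72/4 = 18

18


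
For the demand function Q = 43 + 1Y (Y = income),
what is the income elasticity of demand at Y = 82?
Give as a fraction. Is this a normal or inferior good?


dQ/dY = 1
At Y = 82: Q = 43 + 1*82 = 125
Ey = (dQ/dY)(Y/Q) = 1 * 82 / 125 = 82/125
Since Ey > 0, this is a normal good.

82/125 (normal good)


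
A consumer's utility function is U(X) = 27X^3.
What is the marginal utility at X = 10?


MU = dU/dX = 27*3*X^(3-1)
MU = 81*X^2
At X = 10:
MU = 81 * 10^2
MU = 81 * 100 = 8100

8100


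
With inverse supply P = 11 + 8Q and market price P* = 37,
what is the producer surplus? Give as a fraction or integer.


Minimum supply price (at Q=0): P_min = 11
Quantity supplied at P* = 37:
Q* = (37 - 11)/8 = 13/4
PS = (1/2) * Q* * (P* - P_min)
PS = (1/2) * 13/4 * (37 - 11)
PS = (1/2) * 13/4 * 26 = 169/4

169/4


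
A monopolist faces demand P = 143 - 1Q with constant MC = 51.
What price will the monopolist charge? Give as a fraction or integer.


MR = 143 - 2Q
Set MR = MC: 143 - 2Q = 51
Q* = 46
Substitute into demand:
P* = 143 - 1*46 = 97

97


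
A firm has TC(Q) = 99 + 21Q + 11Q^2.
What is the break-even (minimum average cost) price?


AC(Q) = 99/Q + 21 + 11Q
To minimize: dAC/dQ = -99/Q^2 + 11 = 0
Q^2 = 99/11 = 9
Q* = 3
Min AC = 99/3 + 21 + 11*3
Min AC = 33 + 21 + 33 = 87

87


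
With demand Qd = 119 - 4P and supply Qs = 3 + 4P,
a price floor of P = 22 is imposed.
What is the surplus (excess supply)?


At P = 22:
Qd = 119 - 4*22 = 31
Qs = 3 + 4*22 = 91
Surplus = Qs - Qd = 91 - 31 = 60

60


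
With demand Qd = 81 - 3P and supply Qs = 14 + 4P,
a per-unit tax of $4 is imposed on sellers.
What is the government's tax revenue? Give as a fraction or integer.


With tax on sellers, new supply: Qs' = 14 + 4(P - 4)
= 4P - 2
New equilibrium quantity:
Q_new = 318/7
Tax revenue = tax * Q_new = 4 * 318/7 = 1272/7

1272/7


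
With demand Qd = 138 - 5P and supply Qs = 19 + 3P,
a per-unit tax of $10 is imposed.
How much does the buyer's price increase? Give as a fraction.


With a per-unit tax, the buyer's price increase depends on relative slopes.
Supply slope: d = 3, Demand slope: b = 5
Buyer's price increase = d * tax / (b + d)
= 3 * 10 / (5 + 3)
= 30 / 8 = 15/4

15/4


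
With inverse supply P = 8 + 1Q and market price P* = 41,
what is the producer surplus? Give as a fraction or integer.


Minimum supply price (at Q=0): P_min = 8
Quantity supplied at P* = 41:
Q* = (41 - 8)/1 = 33
PS = (1/2) * Q* * (P* - P_min)
PS = (1/2) * 33 * (41 - 8)
PS = (1/2) * 33 * 33 = 1089/2

1089/2


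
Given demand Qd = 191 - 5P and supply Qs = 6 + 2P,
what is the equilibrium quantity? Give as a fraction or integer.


First find equilibrium price:
191 - 5P = 6 + 2P
P* = 185/7 = 185/7
Then substitute into demand:
Q* = 191 - 5 * 185/7 = 412/7

412/7


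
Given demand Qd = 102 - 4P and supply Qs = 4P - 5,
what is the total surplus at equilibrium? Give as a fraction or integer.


Find equilibrium: 102 - 4P = 4P - 5
102 + 5 = 8P
P* = 107/8 = 107/8
Q* = 4*107/8 - 5 = 97/2
Inverse demand: P = 51/2 - Q/4, so P_max = 51/2
Inverse supply: P = 5/4 + Q/4, so P_min = 5/4
CS = (1/2) * 97/2 * (51/2 - 107/8) = 9409/32
PS = (1/2) * 97/2 * (107/8 - 5/4) = 9409/32
TS = CS + PS = 9409/32 + 9409/32 = 9409/16

9409/16


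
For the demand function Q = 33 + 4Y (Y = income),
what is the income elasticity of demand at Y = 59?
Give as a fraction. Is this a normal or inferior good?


dQ/dY = 4
At Y = 59: Q = 33 + 4*59 = 269
Ey = (dQ/dY)(Y/Q) = 4 * 59 / 269 = 236/269
Since Ey > 0, this is a normal good.

236/269 (normal good)


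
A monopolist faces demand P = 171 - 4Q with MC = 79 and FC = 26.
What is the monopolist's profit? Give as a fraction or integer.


MR = MC: 171 - 8Q = 79
Q* = 23/2
P* = 171 - 4*23/2 = 125
Profit = (P* - MC)*Q* - FC
= (125 - 79)*23/2 - 26
= 46*23/2 - 26
= 529 - 26 = 503

503


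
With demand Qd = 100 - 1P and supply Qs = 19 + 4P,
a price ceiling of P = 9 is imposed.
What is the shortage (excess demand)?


At P = 9:
Qd = 100 - 1*9 = 91
Qs = 19 + 4*9 = 55
Shortage = Qd - Qs = 91 - 55 = 36

36


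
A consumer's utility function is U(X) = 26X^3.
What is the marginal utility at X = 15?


MU = dU/dX = 26*3*X^(3-1)
MU = 78*X^2
At X = 15:
MU = 78 * 15^2
MU = 78 * 225 = 17550

17550


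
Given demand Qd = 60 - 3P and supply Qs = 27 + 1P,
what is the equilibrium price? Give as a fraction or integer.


At equilibrium, Qd = Qs.
60 - 3P = 27 + 1P
60 - 27 = 3P + 1P
33 = 4P
P* = 33/4 = 33/4

33/4


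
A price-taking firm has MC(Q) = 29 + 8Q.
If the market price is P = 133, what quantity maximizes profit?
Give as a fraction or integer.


In perfect competition, profit is maximized where P = MC.
133 = 29 + 8Q
104 = 8Q
Q* = 104/8 = 13

13


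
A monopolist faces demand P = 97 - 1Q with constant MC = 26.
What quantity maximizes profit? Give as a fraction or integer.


TR = P*Q = (97 - 1Q)Q = 97Q - 1Q^2
MR = dTR/dQ = 97 - 2Q
Set MR = MC:
97 - 2Q = 26
71 = 2Q
Q* = 71/2 = 71/2

71/2


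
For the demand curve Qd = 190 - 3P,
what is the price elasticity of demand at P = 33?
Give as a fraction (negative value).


dQ/dP = -3
At P = 33: Q = 190 - 3*33 = 91
E = (dQ/dP)(P/Q) = (-3)(33/91) = -99/91

-99/91


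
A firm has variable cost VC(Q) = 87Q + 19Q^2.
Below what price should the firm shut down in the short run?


AVC(Q) = VC(Q)/Q = 87 + 19Q
AVC is increasing in Q, so minimum AVC is at Q -> 0+.
Min AVC = 87
The firm should shut down if P < 87.

87


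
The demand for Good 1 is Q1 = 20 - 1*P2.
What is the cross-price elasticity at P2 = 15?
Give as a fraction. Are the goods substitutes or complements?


dQ1/dP2 = -1
At P2 = 15: Q1 = 20 - 1*15 = 5
Exy = (dQ1/dP2)(P2/Q1) = -1 * 15 / 5 = -3
Since Exy < 0, the goods are complements.

-3 (complements)


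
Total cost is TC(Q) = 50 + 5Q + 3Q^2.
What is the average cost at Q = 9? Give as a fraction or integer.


TC(9) = 50 + 5*9 + 3*9^2
TC(9) = 50 + 45 + 243 = 338
AC = TC/Q = 338/9 = 338/9

338/9


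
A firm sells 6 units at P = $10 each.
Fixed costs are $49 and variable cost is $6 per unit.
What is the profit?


Total Revenue = P * Q = 10 * 6 = $60
Total Cost = FC + VC*Q = 49 + 6*6 = $85
Profit = TR - TC = 60 - 85 = $-25

$-25


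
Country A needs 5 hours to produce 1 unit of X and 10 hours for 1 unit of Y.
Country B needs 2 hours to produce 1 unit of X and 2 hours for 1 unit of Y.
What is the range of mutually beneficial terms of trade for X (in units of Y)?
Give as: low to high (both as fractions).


Opportunity cost of X for Country A = hours_X / hours_Y = 5/10 = 1/2 units of Y
Opportunity cost of X for Country B = hours_X / hours_Y = 2/2 = 1 units of Y
Terms of trade must be between the two opportunity costs.
Range: 1/2 to 1

1/2 to 1


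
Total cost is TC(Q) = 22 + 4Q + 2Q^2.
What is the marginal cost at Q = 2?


MC = dTC/dQ = 4 + 2*2*Q
At Q = 2:
MC = 4 + 4*2
MC = 4 + 8 = 12

12


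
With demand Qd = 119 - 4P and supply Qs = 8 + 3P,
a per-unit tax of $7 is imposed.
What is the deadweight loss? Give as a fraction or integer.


Pre-tax equilibrium quantity: Q* = 389/7
Post-tax equilibrium quantity: Q_tax = 305/7
Reduction in quantity: Q* - Q_tax = 12
DWL = (1/2) * tax * (Q* - Q_tax)
DWL = (1/2) * 7 * 12 = 42

42


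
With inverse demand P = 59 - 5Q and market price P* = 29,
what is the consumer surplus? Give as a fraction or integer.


Maximum willingness to pay (at Q=0): P_max = 59
Quantity demanded at P* = 29:
Q* = (59 - 29)/5 = 6
CS = (1/2) * Q* * (P_max - P*)
CS = (1/2) * 6 * (59 - 29)
CS = (1/2) * 6 * 30 = 90

90


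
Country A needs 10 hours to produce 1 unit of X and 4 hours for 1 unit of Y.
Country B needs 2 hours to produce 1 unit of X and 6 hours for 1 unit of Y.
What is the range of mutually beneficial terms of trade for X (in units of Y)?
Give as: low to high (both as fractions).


Opportunity cost of X for Country A = hours_X / hours_Y = 10/4 = 5/2 units of Y
Opportunity cost of X for Country B = hours_X / hours_Y = 2/6 = 1/3 units of Y
Terms of trade must be between the two opportunity costs.
Range: 1/3 to 5/2

1/3 to 5/2


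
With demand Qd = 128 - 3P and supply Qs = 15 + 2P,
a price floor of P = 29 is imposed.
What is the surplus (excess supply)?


At P = 29:
Qd = 128 - 3*29 = 41
Qs = 15 + 2*29 = 73
Surplus = Qs - Qd = 73 - 41 = 32

32


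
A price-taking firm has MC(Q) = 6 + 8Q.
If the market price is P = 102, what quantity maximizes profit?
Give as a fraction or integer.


In perfect competition, profit is maximized where P = MC.
102 = 6 + 8Q
96 = 8Q
Q* = 96/8 = 12

12


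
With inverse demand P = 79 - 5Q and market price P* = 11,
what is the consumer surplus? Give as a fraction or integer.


Maximum willingness to pay (at Q=0): P_max = 79
Quantity demanded at P* = 11:
Q* = (79 - 11)/5 = 68/5
CS = (1/2) * Q* * (P_max - P*)
CS = (1/2) * 68/5 * (79 - 11)
CS = (1/2) * 68/5 * 68 = 2312/5

2312/5


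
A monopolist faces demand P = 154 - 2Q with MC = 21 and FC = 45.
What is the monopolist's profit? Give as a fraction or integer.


MR = MC: 154 - 4Q = 21
Q* = 133/4
P* = 154 - 2*133/4 = 175/2
Profit = (P* - MC)*Q* - FC
= (175/2 - 21)*133/4 - 45
= 133/2*133/4 - 45
= 17689/8 - 45 = 17329/8

17329/8


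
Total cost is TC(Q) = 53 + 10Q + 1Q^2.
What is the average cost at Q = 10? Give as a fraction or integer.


TC(10) = 53 + 10*10 + 1*10^2
TC(10) = 53 + 100 + 100 = 253
AC = TC/Q = 253/10 = 253/10

253/10


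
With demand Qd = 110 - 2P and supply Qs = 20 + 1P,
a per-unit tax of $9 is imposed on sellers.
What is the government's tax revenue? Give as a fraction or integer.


With tax on sellers, new supply: Qs' = 20 + 1(P - 9)
= 11 + 1P
New equilibrium quantity:
Q_new = 44
Tax revenue = tax * Q_new = 9 * 44 = 396

396


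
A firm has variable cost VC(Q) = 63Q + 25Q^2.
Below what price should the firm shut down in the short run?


AVC(Q) = VC(Q)/Q = 63 + 25Q
AVC is increasing in Q, so minimum AVC is at Q -> 0+.
Min AVC = 63
The firm should shut down if P < 63.

63


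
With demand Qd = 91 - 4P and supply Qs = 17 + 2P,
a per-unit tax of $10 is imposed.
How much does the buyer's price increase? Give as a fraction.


With a per-unit tax, the buyer's price increase depends on relative slopes.
Supply slope: d = 2, Demand slope: b = 4
Buyer's price increase = d * tax / (b + d)
= 2 * 10 / (4 + 2)
= 20 / 6 = 10/3

10/3


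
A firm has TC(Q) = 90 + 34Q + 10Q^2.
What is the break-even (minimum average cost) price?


AC(Q) = 90/Q + 34 + 10Q
To minimize: dAC/dQ = -90/Q^2 + 10 = 0
Q^2 = 90/10 = 9
Q* = 3
Min AC = 90/3 + 34 + 10*3
Min AC = 30 + 34 + 30 = 94

94


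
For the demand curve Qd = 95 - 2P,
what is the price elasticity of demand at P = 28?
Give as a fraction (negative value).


dQ/dP = -2
At P = 28: Q = 95 - 2*28 = 39
E = (dQ/dP)(P/Q) = (-2)(28/39) = -56/39

-56/39


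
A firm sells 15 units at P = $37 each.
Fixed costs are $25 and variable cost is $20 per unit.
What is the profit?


Total Revenue = P * Q = 37 * 15 = $555
Total Cost = FC + VC*Q = 25 + 20*15 = $325
Profit = TR - TC = 555 - 325 = $230

$230


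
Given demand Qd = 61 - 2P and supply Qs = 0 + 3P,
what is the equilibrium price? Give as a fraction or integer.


At equilibrium, Qd = Qs.
61 - 2P = 0 + 3P
61 - 0 = 2P + 3P
61 = 5P
P* = 61/5 = 61/5

61/5


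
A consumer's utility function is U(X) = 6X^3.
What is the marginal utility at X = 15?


MU = dU/dX = 6*3*X^(3-1)
MU = 18*X^2
At X = 15:
MU = 18 * 15^2
MU = 18 * 225 = 4050

4050


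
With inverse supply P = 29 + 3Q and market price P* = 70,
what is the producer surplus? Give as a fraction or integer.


Minimum supply price (at Q=0): P_min = 29
Quantity supplied at P* = 70:
Q* = (70 - 29)/3 = 41/3
PS = (1/2) * Q* * (P* - P_min)
PS = (1/2) * 41/3 * (70 - 29)
PS = (1/2) * 41/3 * 41 = 1681/6

1681/6


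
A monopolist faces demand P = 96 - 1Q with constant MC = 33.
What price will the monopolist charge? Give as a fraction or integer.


MR = 96 - 2Q
Set MR = MC: 96 - 2Q = 33
Q* = 63/2
Substitute into demand:
P* = 96 - 1*63/2 = 129/2

129/2


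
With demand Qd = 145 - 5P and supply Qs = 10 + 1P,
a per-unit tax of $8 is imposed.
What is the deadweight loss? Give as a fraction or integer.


Pre-tax equilibrium quantity: Q* = 65/2
Post-tax equilibrium quantity: Q_tax = 155/6
Reduction in quantity: Q* - Q_tax = 20/3
DWL = (1/2) * tax * (Q* - Q_tax)
DWL = (1/2) * 8 * 20/3 = 80/3

80/3


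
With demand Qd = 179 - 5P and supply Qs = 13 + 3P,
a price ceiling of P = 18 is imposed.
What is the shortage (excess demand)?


At P = 18:
Qd = 179 - 5*18 = 89
Qs = 13 + 3*18 = 67
Shortage = Qd - Qs = 89 - 67 = 22

22


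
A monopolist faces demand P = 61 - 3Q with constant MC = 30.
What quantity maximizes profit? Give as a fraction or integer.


TR = P*Q = (61 - 3Q)Q = 61Q - 3Q^2
MR = dTR/dQ = 61 - 6Q
Set MR = MC:
61 - 6Q = 30
31 = 6Q
Q* = 31/6 = 31/6

31/6


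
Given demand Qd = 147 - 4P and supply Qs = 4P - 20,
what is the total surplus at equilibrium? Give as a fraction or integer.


Find equilibrium: 147 - 4P = 4P - 20
147 + 20 = 8P
P* = 167/8 = 167/8
Q* = 4*167/8 - 20 = 127/2
Inverse demand: P = 147/4 - Q/4, so P_max = 147/4
Inverse supply: P = 5 + Q/4, so P_min = 5
CS = (1/2) * 127/2 * (147/4 - 167/8) = 16129/32
PS = (1/2) * 127/2 * (167/8 - 5) = 16129/32
TS = CS + PS = 16129/32 + 16129/32 = 16129/16

16129/16


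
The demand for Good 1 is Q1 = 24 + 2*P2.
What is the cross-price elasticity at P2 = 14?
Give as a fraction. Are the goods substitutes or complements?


dQ1/dP2 = 2
At P2 = 14: Q1 = 24 + 2*14 = 52
Exy = (dQ1/dP2)(P2/Q1) = 2 * 14 / 52 = 7/13
Since Exy > 0, the goods are substitutes.

7/13 (substitutes)


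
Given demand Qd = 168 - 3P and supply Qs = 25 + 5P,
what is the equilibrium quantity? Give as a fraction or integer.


First find equilibrium price:
168 - 3P = 25 + 5P
P* = 143/8 = 143/8
Then substitute into demand:
Q* = 168 - 3 * 143/8 = 915/8

915/8


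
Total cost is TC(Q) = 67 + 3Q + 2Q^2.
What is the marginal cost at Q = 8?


MC = dTC/dQ = 3 + 2*2*Q
At Q = 8:
MC = 3 + 4*8
MC = 3 + 32 = 35

35


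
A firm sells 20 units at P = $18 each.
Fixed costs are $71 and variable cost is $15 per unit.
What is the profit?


Total Revenue = P * Q = 18 * 20 = $360
Total Cost = FC + VC*Q = 71 + 15*20 = $371
Profit = TR - TC = 360 - 371 = $-11

$-11


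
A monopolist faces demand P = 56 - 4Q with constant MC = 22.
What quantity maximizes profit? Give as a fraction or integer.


TR = P*Q = (56 - 4Q)Q = 56Q - 4Q^2
MR = dTR/dQ = 56 - 8Q
Set MR = MC:
56 - 8Q = 22
34 = 8Q
Q* = 34/8 = 17/4

17/4
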